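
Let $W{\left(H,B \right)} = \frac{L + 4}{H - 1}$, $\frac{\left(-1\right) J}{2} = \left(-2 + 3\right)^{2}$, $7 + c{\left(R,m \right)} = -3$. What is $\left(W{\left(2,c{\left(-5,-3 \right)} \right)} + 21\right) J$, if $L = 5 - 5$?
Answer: $-50$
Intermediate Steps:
$L = 0$
$c{\left(R,m \right)} = -10$ ($c{\left(R,m \right)} = -7 - 3 = -10$)
$J = -2$ ($J = - 2 \left(-2 + 3\right)^{2} = - 2 \cdot 1^{2} = \left(-2\right) 1 = -2$)
$W{\left(H,B \right)} = \frac{4}{-1 + H}$ ($W{\left(H,B \right)} = \frac{0 + 4}{H - 1} = \frac{4}{-1 + H}$)
$\left(W{\left(2,c{\left(-5,-3 \right)} \right)} + 21\right) J = \left(\frac{4}{-1 + 2} + 21\right) \left(-2\right) = \left(\frac{4}{1} + 21\right) \left(-2\right) = \left(4 \cdot 1 + 21\right) \left(-2\right) = \left(4 + 21\right) \left(-2\right) = 25 \left(-2\right) = -50$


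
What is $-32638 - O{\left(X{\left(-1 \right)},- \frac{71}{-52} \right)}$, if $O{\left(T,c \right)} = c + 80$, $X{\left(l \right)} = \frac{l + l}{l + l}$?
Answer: $- \frac{1701407}{52} \approx -32719.0$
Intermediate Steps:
$X{\left(l \right)} = 1$ ($X{\left(l \right)} = \frac{2 l}{2 l} = 2 l \frac{1}{2 l} = 1$)
$O{\left(T,c \right)} = 80 + c$
$-32638 - O{\left(X{\left(-1 \right)},- \frac{71}{-52} \right)} = -32638 - \left(80 - \frac{71}{-52}\right) = -32638 - \left(80 - - \frac{71}{52}\right) = -32638 - \left(80 + \frac{71}{52}\right) = -32638 - \frac{4231}{52} = - \frac{1701407}{52}$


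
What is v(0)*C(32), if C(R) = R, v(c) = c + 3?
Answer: 96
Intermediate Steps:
v(c) = 3 + c
v(0)*C(32) = (3 + 0)*32 = 3*32 = 96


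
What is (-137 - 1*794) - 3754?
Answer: -4685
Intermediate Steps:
(-137 - 1*794) - 3754 = (-137 - 794) - 3754 = -931 - 3754 = -4685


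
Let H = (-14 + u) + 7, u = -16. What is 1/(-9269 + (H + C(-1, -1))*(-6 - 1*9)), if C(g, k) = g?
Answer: -1/8909 ≈ -0.00011225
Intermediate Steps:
H = -23 (H = (-14 - 16) + 7 = -30 + 7 = -23)
1/(-9269 + (H + C(-1, -1))*(-6 - 1*9)) = 1/(-9269 + (-23 - 1)*(-6 - 1*9)) = 1/(-9269 - 24*(-6 - 9)) = 1/(-9269 - 24*(-15)) = 1/(-9269 + 360) = 1/(-8909) = -1/8909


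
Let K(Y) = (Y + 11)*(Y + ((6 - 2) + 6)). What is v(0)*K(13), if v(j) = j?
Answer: 0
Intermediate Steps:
K(Y) = (10 + Y)*(11 + Y) (K(Y) = (11 + Y)*(Y + (4 + 6)) = (11 + Y)*(Y + 10) = (11 + Y)*(10 + Y) = (10 + Y)*(11 + Y))
v(0)*K(13) = 0*(110 + 13² + 21*13) = 0*(110 + 169 + 273) = 0*552 = 0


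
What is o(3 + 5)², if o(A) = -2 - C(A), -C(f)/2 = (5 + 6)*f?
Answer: 30276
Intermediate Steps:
C(f) = -22*f (C(f) = -2*(5 + 6)*f = -22*f)
o(A) = -2 + 22*A (o(A) = -2 - (-22)*A = -2 + 22*A)
o(3 + 5)² = (-2 + 22*(3 + 5))² = (-2 + 22*8)² = (-2 + 176)² = 174² = 30276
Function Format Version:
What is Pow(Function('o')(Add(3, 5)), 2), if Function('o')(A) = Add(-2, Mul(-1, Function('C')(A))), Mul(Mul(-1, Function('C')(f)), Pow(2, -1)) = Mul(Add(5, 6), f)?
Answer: 30276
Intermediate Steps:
Function('C')(f) = Mul(-22, f) (Function('C')(f) = Mul(-2, Mul(Add(5, 6), f)) = Mul(-2, Mul(11, f)) = Mul(-22, f))
Function('o')(A) = Add(-2, Mul(22, A)) (Function('o')(A) = Add(-2, Mul(-1, Mul(-22, A))) = Add(-2, Mul(22, A)))
Pow(Function('o')(Add(3, 5)), 2) = Pow(Add(-2, Mul(22, Add(3, 5))), 2) = Pow(Add(-2, Mul(22, 8)), 2) = Pow(Add(-2, 176), 2) = Pow(174, 2) = 30276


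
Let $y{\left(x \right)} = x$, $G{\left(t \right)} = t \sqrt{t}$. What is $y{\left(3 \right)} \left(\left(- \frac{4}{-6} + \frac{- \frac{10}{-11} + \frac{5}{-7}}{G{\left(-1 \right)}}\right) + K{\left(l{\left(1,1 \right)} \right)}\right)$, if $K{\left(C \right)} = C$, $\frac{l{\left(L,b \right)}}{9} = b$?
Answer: $29 + \frac{45 i}{77} \approx 29.0 + 0.58442 i$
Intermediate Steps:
$l{\left(L,b \right)} = 9 b$
$G{\left(t \right)} = t^{\frac{3}{2}}$
$y{\left(3 \right)} \left(\left(- \frac{4}{-6} + \frac{- \frac{10}{-11} + \frac{5}{-7}}{G{\left(-1 \right)}}\right) + K{\left(l{\left(1,1 \right)} \right)}\right) = 3 \left(\left(- \frac{4}{-6} + \frac{- \frac{10}{-11} + \frac{5}{-7}}{\left(-1\right)^{\frac{3}{2}}}\right) + 9 \cdot 1\right) = 3 \left(\left(\left(-4\right) \left(- \frac{1}{6}\right) + \frac{\left(-10\right) \left(- \frac{1}{11}\right) + 5 \left(- \frac{1}{7}\right)}{\left(-1\right) i}\right) + 9\right) = 3 \left(\left(\frac{2}{3} + \left(\frac{10}{11} - \frac{5}{7}\right) i\right) + 9\right) = 3 \left(\left(\frac{2}{3} + \frac{15 i}{77}\right) + 9\right) = 3 \left(\frac{29}{3} + \frac{15 i}{77}\right) = 29 + \frac{45 i}{77}$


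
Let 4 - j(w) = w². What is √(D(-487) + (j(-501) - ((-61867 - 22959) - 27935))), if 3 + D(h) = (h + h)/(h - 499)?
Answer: 2*I*√8399652655/493 ≈ 371.8*I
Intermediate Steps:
j(w) = 4 - w²
D(h) = -3 + 2*h/(-499 + h) (D(h) = -3 + (h + h)/(h - 499) = -3 + (2*h)/(-499 + h) = -3 + 2*h/(-499 + h))
√(D(-487) + (j(-501) - ((-61867 - 22959) - 27935))) = √((1497 - 1*(-487))/(-499 - 487) + ((4 - 1*(-501)²) - ((-61867 - 22959) - 27935))) = √((1497 + 487)/(-986) + ((4 - 1*251001) - (-84826 - 27935))) = √(-1/986*1984 + ((4 - 251001) - 1*(-112761))) = √(-992/493 + (-250997 + 112761)) = √(-992/493 - 138236) = √(-68151340/493) = 2*I*√8399652655/493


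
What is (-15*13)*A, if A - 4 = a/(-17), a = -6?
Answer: -14430/17 ≈ -848.82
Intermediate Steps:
A = 74/17 (A = 4 - 6/(-17) = 4 - 6*(-1/17) = 4 + 6/17 = 74/17 ≈ 4.3529)
(-15*13)*A = -15*13*(74/17) = -195*74/17 = -14430/17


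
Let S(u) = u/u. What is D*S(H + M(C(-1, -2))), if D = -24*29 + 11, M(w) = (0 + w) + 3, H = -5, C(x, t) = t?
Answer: -685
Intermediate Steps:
M(w) = 3 + w (M(w) = w + 3 = 3 + w)
D = -685 (D = -696 + 11 = -685)
S(u) = 1
D*S(H + M(C(-1, -2))) = -685*1 = -685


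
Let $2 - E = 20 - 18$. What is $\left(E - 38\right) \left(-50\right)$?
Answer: $1900$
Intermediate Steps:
$E = 0$ ($E = 2 - \left(20 - 18\right) = 2 - 2 = 0$)
$\left(E - 38\right) \left(-50\right) = \left(0 - 38\right) \left(-50\right) = \left(-38\right) \left(-50\right) = 1900$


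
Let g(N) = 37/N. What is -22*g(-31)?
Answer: 814/31 ≈ 26.258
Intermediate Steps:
-22*g(-31) = -814/(-31) = -814*(-1)/31 = -22*(-37/31) = 814/31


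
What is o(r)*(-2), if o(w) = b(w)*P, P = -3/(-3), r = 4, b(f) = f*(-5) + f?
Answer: 32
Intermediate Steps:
b(f) = -4*f (b(f) = -5*f + f = -4*f)
P = 1 (P = -3*(-⅓) = 1)
o(w) = -4*w (o(w) = -4*w*1 = -4*w)
o(r)*(-2) = -4*4*(-2) = -16*(-2) = 32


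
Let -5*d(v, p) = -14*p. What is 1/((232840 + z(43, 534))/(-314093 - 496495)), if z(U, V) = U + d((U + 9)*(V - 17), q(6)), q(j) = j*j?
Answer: -4052940/1164919 ≈ -3.4792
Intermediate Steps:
q(j) = j²
d(v, p) = 14*p/5 (d(v, p) = -(-14)*p/5 = 14*p/5)
z(U, V) = 504/5 + U (z(U, V) = U + (14/5)*6² = U + (14/5)*36 = U + 504/5 = 504/5 + U)
1/((232840 + z(43, 534))/(-314093 - 496495)) = 1/((232840 + (504/5 + 43))/(-314093 - 496495)) = 1/((232840 + 719/5)/(-810588)) = 1/((1164919/5)*(-1/810588)) = 1/(-1164919/4052940) = -4052940/1164919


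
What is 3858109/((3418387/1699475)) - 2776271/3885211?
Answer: 25474385780878455648/13281154774657 ≈ 1.9181e+6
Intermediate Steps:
3858109/((3418387/1699475)) - 2776271/3885211 = 3858109/((3418387*(1/1699475))) - 2776271*1/3885211 = 3858109/(3418387/1699475) - 2776271/3885211 = 3858109*(1699475/3418387) - 2776271/3885211 = 6556759792775/3418387 - 2776271/3885211 = 25474385780878455648/13281154774657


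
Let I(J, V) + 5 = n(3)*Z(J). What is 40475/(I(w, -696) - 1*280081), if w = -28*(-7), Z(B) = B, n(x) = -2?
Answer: -40475/280478 ≈ -0.14431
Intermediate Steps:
w = 196
I(J, V) = -5 - 2*J
40475/(I(w, -696) - 1*280081) = 40475/((-5 - 2*196) - 1*280081) = 40475/((-5 - 392) - 280081) = 40475/(-397 - 280081) = 40475/(-280478) = 40475*(-1/280478) = -40475/280478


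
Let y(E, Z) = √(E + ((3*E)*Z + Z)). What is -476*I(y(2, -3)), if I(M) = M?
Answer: -476*I*√19 ≈ -2074.8*I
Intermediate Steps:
y(E, Z) = √(E + Z + 3*E*Z) (y(E, Z) = √(E + (3*E*Z + Z)) = √(E + (Z + 3*E*Z)) = √(E + Z + 3*E*Z))
-476*I(y(2, -3)) = -476*√(2 - 3 + 3*2*(-3)) = -476*√(2 - 3 - 18) = -476*I*√19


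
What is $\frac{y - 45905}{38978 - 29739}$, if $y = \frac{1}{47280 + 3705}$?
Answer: $- \frac{2340466424}{471050415} \approx -4.9686$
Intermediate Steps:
$y = \frac{1}{50985} \approx 1.9614 \cdot 10^{-5}$
$\frac{y - 45905}{38978 - 29739} = \frac{\frac{1}{50985} - 45905}{38978 - 29739} = - \frac{2340466424}{50985 \cdot 9239} = \left(- \frac{2340466424}{50985}\right) \frac{1}{9239} = - \frac{2340466424}{471050415}$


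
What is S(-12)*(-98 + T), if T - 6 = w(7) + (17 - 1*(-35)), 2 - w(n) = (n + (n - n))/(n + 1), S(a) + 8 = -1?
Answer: 2799/8 ≈ 349.88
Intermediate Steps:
S(a) = -9 (S(a) = -8 - 1 = -9)
w(n) = 2 - n/(1 + n) (w(n) = 2 - (n + (n - n))/(n + 1) = 2 - (n + 0)/(1 + n) = 2 - n/(1 + n))
T = 473/8 (T = 6 + ((2 + 7)/(1 + 7) + (17 - 1*(-35))) = 6 + (9/8 + (17 + 35)) = 6 + ((⅛)*9 + 52) = 6 + (9/8 + 52) = 6 + 425/8 = 473/8 ≈ 59.125)
S(-12)*(-98 + T) = -9*(-98 + 473/8) = -9*(-311/8) = 2799/8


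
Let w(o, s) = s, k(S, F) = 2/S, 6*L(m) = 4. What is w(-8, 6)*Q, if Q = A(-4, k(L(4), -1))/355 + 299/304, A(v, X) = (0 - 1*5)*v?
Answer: 67335/10792 ≈ 6.2393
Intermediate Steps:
L(m) = 2/3 (L(m) = (1/6)*4 = 2/3)
A(v, X) = -5*v (A(v, X) = (0 - 5)*v = -5*v)
Q = 22445/21584 (Q = -5*(-4)/355 + 299/304 = 20*(1/355) + 299*(1/304) = 4/71 + 299/304 = 22445/21584 ≈ 1.0399)
w(-8, 6)*Q = 6*(22445/21584) = 67335/10792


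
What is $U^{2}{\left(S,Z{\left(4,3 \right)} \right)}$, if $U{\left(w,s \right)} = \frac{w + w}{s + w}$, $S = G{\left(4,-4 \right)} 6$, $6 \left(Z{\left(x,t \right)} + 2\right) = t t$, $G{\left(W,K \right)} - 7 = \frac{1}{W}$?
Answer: $\frac{7569}{1849} \approx 4.0936$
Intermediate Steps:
$G{\left(W,K \right)} = 7 + \frac{1}{W}$
$Z{\left(x,t \right)} = -2 + \frac{t^{2}}{6}$ ($Z{\left(x,t \right)} = -2 + \frac{t t}{6} = -2 + \frac{t^{2}}{6}$)
$S = \frac{87}{2}$ ($S = \left(7 + \frac{1}{4}\right) 6 = \frac{29}{4} \cdot 6 = \frac{87}{2} \approx 43.5$)
$U{\left(w,s \right)} = \frac{2 w}{s + w}$
$U^{2}{\left(S,Z{\left(4,3 \right)} \right)} = \left(2 \cdot \frac{87}{2} \frac{1}{\left(-2 + \frac{3^{2}}{6}\right) + \frac{87}{2}}\right)^{2} = \left(2 \cdot \frac{87}{2} \frac{1}{\left(-2 + \frac{1}{6} \cdot 9\right) + \frac{87}{2}}\right)^{2} = \left(2 \cdot \frac{87}{2} \frac{1}{\left(-2 + \frac{3}{2}\right) + \frac{87}{2}}\right)^{2} = \left(2 \cdot \frac{87}{2} \frac{1}{- \frac{1}{2} + \frac{87}{2}}\right)^{2} = \left(2 \cdot \frac{87}{2} \cdot \frac{1}{43}\right)^{2} = \left(\frac{87}{43}\right)^{2} = \frac{7569}{1849}$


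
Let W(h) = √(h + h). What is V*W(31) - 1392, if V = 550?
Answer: -1392 + 550*√62 ≈ 2938.7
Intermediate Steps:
W(h) = √2*√h (W(h) = √(2*h) = √2*√h)
V*W(31) - 1392 = 550*(√2*√31) - 1392 = 550*√62 - 1392 = -1392 + 550*√62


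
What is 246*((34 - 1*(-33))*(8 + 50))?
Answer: 955956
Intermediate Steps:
246*((34 - 1*(-33))*(8 + 50)) = 246*((34 + 33)*58) = 246*(67*58) = 246*3886 = 955956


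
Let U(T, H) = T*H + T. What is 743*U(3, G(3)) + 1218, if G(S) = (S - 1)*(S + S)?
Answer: 30195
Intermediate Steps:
G(S) = 2*S*(-1 + S) (G(S) = (-1 + S)*(2*S) = 2*S*(-1 + S))
U(T, H) = T + H*T (U(T, H) = H*T + T = T + H*T)
743*U(3, G(3)) + 1218 = 743*(3*(1 + 2*3*(-1 + 3))) + 1218 = 743*(3*(1 + 2*3*2)) + 1218 = 743*(3*(1 + 12)) + 1218 = 743*(3*13) + 1218 = 743*39 + 1218 = 28977 + 1218 = 30195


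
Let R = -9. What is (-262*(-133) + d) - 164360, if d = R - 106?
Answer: -129629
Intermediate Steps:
d = -115 (d = -9 - 106 = -115)
(-262*(-133) + d) - 164360 = (-262*(-133) - 115) - 164360 = (34846 - 115) - 164360 = 34731 - 164360 = -129629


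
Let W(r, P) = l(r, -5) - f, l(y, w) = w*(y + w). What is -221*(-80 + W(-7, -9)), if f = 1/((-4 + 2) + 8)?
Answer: 26741/6 ≈ 4456.8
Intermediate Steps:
l(y, w) = w*(w + y)
f = ⅙ (f = 1/(-2 + 8) = 1/6 = ⅙ ≈ 0.16667)
W(r, P) = 149/6 - 5*r (W(r, P) = -5*(-5 + r) - 1*⅙ = (25 - 5*r) - ⅙ = 149/6 - 5*r)
-221*(-80 + W(-7, -9)) = -221*(-80 + (149/6 - 5*(-7))) = -221*(-80 + (149/6 + 35)) = -221*(-80 + 359/6) = -221*(-121/6) = 26741/6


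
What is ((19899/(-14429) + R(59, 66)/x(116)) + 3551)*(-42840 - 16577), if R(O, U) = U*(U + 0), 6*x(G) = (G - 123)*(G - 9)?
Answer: -2256941446049392/10807321 ≈ -2.0883e+8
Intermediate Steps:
x(G) = (-123 + G)*(-9 + G)/6 (x(G) = ((G - 123)*(G - 9))/6 = ((-123 + G)*(-9 + G))/6 = (-123 + G)*(-9 + G)/6)
R(O, U) = U² (R(O, U) = U*U = U²)
((19899/(-14429) + R(59, 66)/x(116)) + 3551)*(-42840 - 16577) = ((19899/(-14429) + 66²/(369/2 - 22*116 + (⅙)*116²)) + 3551)*(-42840 - 16577) = ((19899*(-1/14429) + 4356/(369/2 - 2552 + (⅙)*13456)) + 3551)*(-59417) = ((-19899/14429 + 4356/(369/2 - 2552 + 6728/3)) + 3551)*(-59417) = ((-19899/14429 + 4356/(-749/6)) + 3551)*(-59417) = ((-19899/14429 + 4356*(-6/749)) + 3551)*(-59417) = ((-19899/14429 - 26136/749) + 3551)*(-59417) = (-392020695/10807321 + 3551)*(-59417) = (37984776176/10807321)*(-59417) = -2256941446049392/10807321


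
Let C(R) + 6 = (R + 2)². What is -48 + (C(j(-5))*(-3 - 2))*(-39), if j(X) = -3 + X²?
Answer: 111102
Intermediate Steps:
C(R) = -6 + (2 + R)² (C(R) = -6 + (R + 2)² = -6 + (2 + R)²)
-48 + (C(j(-5))*(-3 - 2))*(-39) = -48 + ((-6 + (2 + (-3 + (-5)²))²)*(-3 - 2))*(-39) = -48 + ((-6 + (2 + (-3 + 25))²)*(-5))*(-39) = -48 + ((-6 + (2 + 22)²)*(-5))*(-39) = -48 + ((-6 + 24²)*(-5))*(-39) = -48 + ((-6 + 576)*(-5))*(-39) = -48 + (570*(-5))*(-39) = -48 - 2850*(-39) = -48 + 111150 = 111102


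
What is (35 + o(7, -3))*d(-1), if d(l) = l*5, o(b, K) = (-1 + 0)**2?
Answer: -180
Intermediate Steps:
o(b, K) = 1 (o(b, K) = (-1)**2 = 1)
d(l) = 5*l
(35 + o(7, -3))*d(-1) = (35 + 1)*(5*(-1)) = 36*(-5) = -180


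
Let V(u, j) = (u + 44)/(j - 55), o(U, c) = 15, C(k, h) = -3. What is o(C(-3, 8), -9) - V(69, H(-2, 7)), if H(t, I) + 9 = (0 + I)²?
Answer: 338/15 ≈ 22.533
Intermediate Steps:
H(t, I) = -9 + I² (H(t, I) = -9 + (0 + I)² = -9 + I²)
V(u, j) = (44 + u)/(-55 + j)
o(C(-3, 8), -9) - V(69, H(-2, 7)) = 15 - (44 + 69)/(-55 + (-9 + 7²)) = 15 - 113/(-55 + (-9 + 49)) = 15 - 113/(-55 + 40) = 15 - 113/(-15) = 15 - (-1)*113/15 = 15 - 1*(-113/15) = 15 + 113/15 = 338/15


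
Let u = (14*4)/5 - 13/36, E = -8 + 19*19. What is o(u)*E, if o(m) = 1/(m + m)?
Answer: 31770/1951 ≈ 16.284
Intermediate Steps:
E = 353 (E = -8 + 361 = 353)
u = 1951/180 (u = 56*(1/5) - 13*1/36 = 56/5 - 13/36 = 1951/180 ≈ 10.839)
o(m) = 1/(2*m)
o(u)*E = (1/(2*(1951/180)))*353 = ((1/2)*(180/1951))*353 = (90/1951)*353 = 31770/1951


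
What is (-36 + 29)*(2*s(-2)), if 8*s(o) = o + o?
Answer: 7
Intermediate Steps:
s(o) = o/4 (s(o) = (o + o)/8 = (2*o)/8 = o/4)
(-36 + 29)*(2*s(-2)) = (-36 + 29)*(2*((¼)*(-2))) = -14*(-1)/2 = -7*(-1) = 7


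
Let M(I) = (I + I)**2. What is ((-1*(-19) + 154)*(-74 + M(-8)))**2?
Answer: 991368196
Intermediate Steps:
M(I) = 4*I**2 (M(I) = (2*I)**2 = 4*I**2)
((-1*(-19) + 154)*(-74 + M(-8)))**2 = ((-1*(-19) + 154)*(-74 + 4*(-8)**2))**2 = ((19 + 154)*(-74 + 4*64))**2 = (173*(-74 + 256))**2 = (173*182)**2 = 31486**2 = 991368196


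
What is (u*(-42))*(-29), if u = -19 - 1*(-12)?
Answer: -8526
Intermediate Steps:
u = -7 (u = -19 + 12 = -7)
(u*(-42))*(-29) = -7*(-42)*(-29) = 294*(-29) = -8526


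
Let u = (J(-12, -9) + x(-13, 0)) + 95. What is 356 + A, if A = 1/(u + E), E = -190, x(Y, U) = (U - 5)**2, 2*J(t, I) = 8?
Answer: 23495/66 ≈ 355.98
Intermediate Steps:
J(t, I) = 4 (J(t, I) = (1/2)*8 = 4)
x(Y, U) = (-5 + U)**2
u = 124 (u = (4 + (-5 + 0)**2) + 95 = (4 + (-5)**2) + 95 = (4 + 25) + 95 = 29 + 95 = 124)
A = -1/66 (A = 1/(124 - 190) = 1/(-66) = -1/66 ≈ -0.015152)
356 + A = 356 - 1/66 = 23495/66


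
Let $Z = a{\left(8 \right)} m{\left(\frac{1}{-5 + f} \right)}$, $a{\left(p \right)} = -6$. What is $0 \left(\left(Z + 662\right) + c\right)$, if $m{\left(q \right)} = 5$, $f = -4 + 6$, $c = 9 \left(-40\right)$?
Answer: $0$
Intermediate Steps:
$c = -360$
$f = 2$
$Z = -30$ ($Z = \left(-6\right) 5 = -30$)
$0 \left(\left(Z + 662\right) + c\right) = 0 \left(\left(-30 + 662\right) - 360\right) = 0 \left(632 - 360\right) = 0 \cdot 272 = 0$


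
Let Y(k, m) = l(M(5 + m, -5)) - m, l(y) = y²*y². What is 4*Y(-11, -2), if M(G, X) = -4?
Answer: 1032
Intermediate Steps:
l(y) = y⁴
Y(k, m) = 256 - m (Y(k, m) = (-4)⁴ - m = 256 - m)
4*Y(-11, -2) = 4*(256 - 1*(-2)) = 4*(256 + 2) = 4*258 = 1032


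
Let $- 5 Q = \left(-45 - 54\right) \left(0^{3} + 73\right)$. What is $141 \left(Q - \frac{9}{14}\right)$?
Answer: $\frac{14259753}{70} \approx 2.0371 \cdot 10^{5}$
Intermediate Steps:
$Q = \frac{7227}{5}$ ($Q = - \frac{\left(-45 - 54\right) \left(0^{3} + 73\right)}{5} = - \frac{\left(-99\right) \left(0 + 73\right)}{5} = - \frac{\left(-99\right) 73}{5} = \left(- \frac{1}{5}\right) \left(-7227\right) = \frac{7227}{5} \approx 1445.4$)
$141 \left(Q - \frac{9}{14}\right) = 141 \left(\frac{7227}{5} - \frac{9}{14}\right) = 141 \cdot \frac{101133}{70} = \frac{14259753}{70}$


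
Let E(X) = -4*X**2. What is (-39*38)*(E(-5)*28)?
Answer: 4149600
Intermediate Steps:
(-39*38)*(E(-5)*28) = (-39*38)*(-4*(-5)**2*28) = -1482*(-4*25)*28 = -(-148200)*28 = -1482*(-2800) = 4149600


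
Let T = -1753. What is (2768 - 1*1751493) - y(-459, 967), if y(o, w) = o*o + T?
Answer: -1957653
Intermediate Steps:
y(o, w) = -1753 + o**2 (y(o, w) = o*o - 1753 = o**2 - 1753 = -1753 + o**2)
(2768 - 1*1751493) - y(-459, 967) = (2768 - 1*1751493) - (-1753 + (-459)**2) = (2768 - 1751493) - (-1753 + 210681) = -1748725 - 1*208928 = -1748725 - 208928 = -1957653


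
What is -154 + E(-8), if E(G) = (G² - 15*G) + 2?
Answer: 32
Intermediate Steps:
E(G) = 2 + G² - 15*G
-154 + E(-8) = -154 + (2 + (-8)² - 15*(-8)) = -154 + (2 + 64 + 120) = -154 + 186 = 32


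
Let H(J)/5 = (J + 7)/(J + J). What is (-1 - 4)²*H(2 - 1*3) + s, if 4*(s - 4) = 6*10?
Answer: -356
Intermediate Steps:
s = 19 (s = 4 + (6*10)/4 = 4 + (¼)*60 = 4 + 15 = 19)
H(J) = 5*(7 + J)/(2*J) (H(J) = 5*((J + 7)/(J + J)) = 5*((7 + J)/((2*J))) = 5*((7 + J)*(1/(2*J))) = 5*((7 + J)/(2*J)) = 5*(7 + J)/(2*J))
(-1 - 4)²*H(2 - 1*3) + s = (-1 - 4)²*(5*(7 + (2 - 1*3))/(2*(2 - 1*3))) + 19 = (-5)²*(5*(7 + (2 - 3))/(2*(2 - 3))) + 19 = 25*((5/2)*(7 - 1)/(-1)) + 19 = 25*((5/2)*(-1)*6) + 19 = 25*(-15) + 19 = -375 + 19 = -356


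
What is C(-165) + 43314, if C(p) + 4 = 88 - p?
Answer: 43563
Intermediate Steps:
C(p) = 84 - p (C(p) = -4 + (88 - p) = 84 - p)
C(-165) + 43314 = (84 - 1*(-165)) + 43314 = (84 + 165) + 43314 = 249 + 43314 = 43563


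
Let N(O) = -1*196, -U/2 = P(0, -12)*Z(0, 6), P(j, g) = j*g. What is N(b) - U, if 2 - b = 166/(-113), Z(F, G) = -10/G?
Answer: -196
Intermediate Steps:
P(j, g) = g*j
b = 392/113 (b = 2 - 166/(-113) = 2 - 166*(-1)/113 = 2 - 1*(-166/113) = 2 + 166/113 = 392/113 ≈ 3.4690)
U = 0 (U = -2*(-12*0)*(-10/6) = -0*(-10*⅙) = -0*(-5)/3 = -2*0 = 0)
N(O) = -196
N(b) - U = -196 - 1*0 = -196 + 0 = -196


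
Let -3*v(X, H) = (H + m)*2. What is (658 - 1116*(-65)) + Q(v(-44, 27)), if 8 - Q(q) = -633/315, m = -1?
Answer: 7686841/105 ≈ 73208.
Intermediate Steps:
v(X, H) = ⅔ - 2*H/3 (v(X, H) = -(H - 1)*2/3 = -(-1 + H)*2/3 = -(-2 + 2*H)/3 = ⅔ - 2*H/3)
Q(q) = 1051/105 (Q(q) = 8 - (-633)/315 = 8 - 1*(-211/105) = 8 + 211/105 = 1051/105)
(658 - 1116*(-65)) + Q(v(-44, 27)) = (658 - 1116*(-65)) + 1051/105 = (658 + 72540) + 1051/105 = 73198 + 1051/105 = 7686841/105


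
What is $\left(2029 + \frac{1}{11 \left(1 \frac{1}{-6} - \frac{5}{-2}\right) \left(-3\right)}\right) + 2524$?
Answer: $\frac{350580}{77} \approx 4553.0$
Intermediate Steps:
$\left(2029 + \frac{1}{11 \left(1 \frac{1}{-6} - \frac{5}{-2}\right) \left(-3\right)}\right) + 2524 = \left(2029 + \frac{1}{11 \left(1 \left(- \frac{1}{6}\right) - - \frac{5}{2}\right) \left(-3\right)}\right) + 2524 = \left(2029 + \frac{1}{11 \left(- \frac{1}{6} + \frac{5}{2}\right) \left(-3\right)}\right) + 2524 = \left(2029 + \frac{1}{11 \cdot \frac{7}{3} \left(-3\right)}\right) + 2524 = \left(2029 + \frac{1}{\frac{77}{3} \left(-3\right)}\right) + 2524 = \left(2029 + \frac{1}{-77}\right) + 2524 = \left(2029 - \frac{1}{77}\right) + 2524 = \frac{156232}{77} + 2524 = \frac{350580}{77}$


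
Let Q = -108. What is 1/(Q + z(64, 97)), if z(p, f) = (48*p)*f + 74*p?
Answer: 1/302612 ≈ 3.3046e-6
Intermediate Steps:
z(p, f) = 74*p + 48*f*p (z(p, f) = 48*f*p + 74*p = 74*p + 48*f*p)
1/(Q + z(64, 97)) = 1/(-108 + 2*64*(37 + 24*97)) = 1/(-108 + 2*64*(37 + 2328)) = 1/(-108 + 2*64*2365) = 1/(-108 + 302720) = 1/302612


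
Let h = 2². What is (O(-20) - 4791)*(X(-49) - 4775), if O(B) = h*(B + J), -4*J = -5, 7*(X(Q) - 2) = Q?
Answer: 23259480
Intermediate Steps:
X(Q) = 2 + Q/7
h = 4
J = 5/4 (J = -¼*(-5) = 5/4 ≈ 1.2500)
O(B) = 5 + 4*B (O(B) = 4*(B + 5/4) = 4*(5/4 + B) = 5 + 4*B)
(O(-20) - 4791)*(X(-49) - 4775) = ((5 + 4*(-20)) - 4791)*((2 + (⅐)*(-49)) - 4775) = ((5 - 80) - 4791)*((2 - 7) - 4775) = (-75 - 4791)*(-5 - 4775) = -4866*(-4780) = 23259480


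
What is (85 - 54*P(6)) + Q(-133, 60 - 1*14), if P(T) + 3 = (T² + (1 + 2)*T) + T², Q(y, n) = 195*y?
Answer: -30548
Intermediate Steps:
P(T) = -3 + 2*T² + 3*T (P(T) = -3 + ((T² + (1 + 2)*T) + T²) = -3 + ((T² + 3*T) + T²) = -3 + (2*T² + 3*T) = -3 + 2*T² + 3*T)
(85 - 54*P(6)) + Q(-133, 60 - 1*14) = (85 - 54*(-3 + 2*6² + 3*6)) + 195*(-133) = (85 - 54*(-3 + 2*36 + 18)) - 25935 = (85 - 54*(-3 + 72 + 18)) - 25935 = (85 - 54*87) - 25935 = (85 - 4698) - 25935 = -4613 - 25935 = -30548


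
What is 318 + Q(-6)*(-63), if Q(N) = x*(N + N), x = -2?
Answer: -1194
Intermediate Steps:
Q(N) = -4*N (Q(N) = -2*(N + N) = -4*N)
318 + Q(-6)*(-63) = 318 - 4*(-6)*(-63) = 318 + 24*(-63) = 318 - 1512 = -1194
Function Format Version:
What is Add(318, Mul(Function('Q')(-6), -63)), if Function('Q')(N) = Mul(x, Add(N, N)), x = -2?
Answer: -1194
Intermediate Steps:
Function('Q')(N) = Mul(-4, N) (Function('Q')(N) = Mul(-2, Add(N, N)) = Mul(-2, Mul(2, N)) = Mul(-4, N))
Add(318, Mul(Function('Q')(-6), -63)) = Add(318, Mul(Mul(-4, -6), -63)) = Add(318, Mul(24, -63)) = Add(318, -1512) = -1194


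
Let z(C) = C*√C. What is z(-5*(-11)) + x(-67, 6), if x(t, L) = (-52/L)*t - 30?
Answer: 1652/3 + 55*√55 ≈ 958.56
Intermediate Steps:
x(t, L) = -30 - 52*t/L (x(t, L) = -52*t/L - 30 = -30 - 52*t/L)
z(C) = C^(3/2)
z(-5*(-11)) + x(-67, 6) = (-5*(-11))^(3/2) + (-30 - 52*(-67)/6) = 55^(3/2) + (-30 - 52*(-67)*⅙) = 55*√55 + (-30 + 1742/3) = 55*√55 + 1652/3 = 1652/3 + 55*√55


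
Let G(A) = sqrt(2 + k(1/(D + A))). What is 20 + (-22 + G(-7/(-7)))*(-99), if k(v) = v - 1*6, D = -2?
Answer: 2198 - 99*I*sqrt(5) ≈ 2198.0 - 221.37*I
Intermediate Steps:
k(v) = -6 + v (k(v) = v - 6 = -6 + v)
G(A) = sqrt(-4 + 1/(-2 + A)) (G(A) = sqrt(2 + (-6 + 1/(-2 + A))) = sqrt(-4 + 1/(-2 + A)))
20 + (-22 + G(-7/(-7)))*(-99) = 20 + (-22 + sqrt((9 - (-28)/(-7))/(-2 - 7/(-7))))*(-99) = 20 + (-22 + sqrt((9 - (-28)*(-1)/7)/(-2 - 7*(-1/7))))*(-99) = 20 + (-22 + sqrt((9 - 4*1)/(-2 + 1)))*(-99) = 20 + (-22 + sqrt((9 - 4)/(-1)))*(-99) = 20 + (-22 + sqrt(-1*5))*(-99) = 20 + (-22 + sqrt(-5))*(-99) = 20 + (-22 + I*sqrt(5))*(-99) = 20 + (2178 - 99*I*sqrt(5)) = 2198 - 99*I*sqrt(5)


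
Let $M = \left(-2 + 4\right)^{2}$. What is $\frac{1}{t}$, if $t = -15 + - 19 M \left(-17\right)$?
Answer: $\frac{1}{1277} \approx 0.00078308$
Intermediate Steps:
$M = 4$ ($M = 2^{2} = 4$)
$t = 1277$ ($t = -15 + \left(-19\right) 4 \left(-17\right) = -15 - -1292 = -15 + 1292 = 1277$)
$\frac{1}{t} = \frac{1}{1277}$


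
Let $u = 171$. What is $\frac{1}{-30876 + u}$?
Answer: $- \frac{1}{30705} \approx -3.2568 \cdot 10^{-5}$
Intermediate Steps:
$\frac{1}{-30876 + u} = \frac{1}{-30876 + 171} = \frac{1}{-30705} = - \frac{1}{30705}$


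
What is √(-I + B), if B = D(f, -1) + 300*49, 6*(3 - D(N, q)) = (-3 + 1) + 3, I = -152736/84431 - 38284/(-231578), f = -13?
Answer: √50593014432231177188994510/58657086354 ≈ 121.26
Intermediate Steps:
I = -16068970502/9776181059 (I = -152736*1/84431 - 38284*(-1/231578) = -152736/84431 + 19142/115789 = -16068970502/9776181059 ≈ -1.6437)
D(N, q) = 17/6 (D(N, q) = 3 - ((-3 + 1) + 3)/6 = 3 - (-2 + 3)/6 = 3 - ⅙*1 = 3 - ⅙ = 17/6)
B = 88217/6 (B = 17/6 + 300*49 = 17/6 + 14700 = 88217/6 ≈ 14703.)
√(-I + B) = √(-1*(-16068970502/9776181059) + 88217/6) = √(16068970502/9776181059 + 88217/6) = √(862521778304815/58657086354) = √50593014432231177188994510/58657086354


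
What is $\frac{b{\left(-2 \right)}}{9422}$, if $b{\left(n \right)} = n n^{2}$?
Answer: $- \frac{4}{4711} \approx -0.00084908$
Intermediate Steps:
$b{\left(n \right)} = n^{3}$
$\frac{b{\left(-2 \right)}}{9422} = \frac{\left(-2\right)^{3}}{9422} = \left(-8\right) \frac{1}{9422} = - \frac{4}{4711}$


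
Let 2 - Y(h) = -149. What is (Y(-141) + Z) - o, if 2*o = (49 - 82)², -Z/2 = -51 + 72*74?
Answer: -21895/2 ≈ -10948.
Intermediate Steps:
Z = -10554 (Z = -2*(-51 + 72*74) = -2*(-51 + 5328) = -2*5277 = -10554)
Y(h) = 151 (Y(h) = 2 - 1*(-149) = 2 + 149 = 151)
o = 1089/2 (o = (49 - 82)²/2 = (½)*(-33)² = (½)*1089 = 1089/2 ≈ 544.50)
(Y(-141) + Z) - o = (151 - 10554) - 1*1089/2 = -10403 - 1089/2 = -21895/2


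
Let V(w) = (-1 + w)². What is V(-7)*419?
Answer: 26816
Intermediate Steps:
V(-7)*419 = (-1 - 7)²*419 = (-8)²*419 = 64*419 = 26816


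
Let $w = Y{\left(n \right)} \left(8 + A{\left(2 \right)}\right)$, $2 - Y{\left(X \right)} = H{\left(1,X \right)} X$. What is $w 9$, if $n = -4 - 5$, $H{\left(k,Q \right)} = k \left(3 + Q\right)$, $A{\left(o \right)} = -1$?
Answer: $-3276$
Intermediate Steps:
$n = -9$
$Y{\left(X \right)} = 2 - X \left(3 + X\right)$ ($Y{\left(X \right)} = 2 - 1 \left(3 + X\right) X = 2 - \left(3 + X\right) X = 2 - X \left(3 + X\right)$)
$w = -364$ ($w = \left(2 - - 9 \left(3 - 9\right)\right) \left(8 - 1\right) = \left(2 - \left(-9\right) \left(-6\right)\right) 7 = \left(2 - 54\right) 7 = \left(-52\right) 7 = -364$)
$w 9 = \left(-364\right) 9 = -3276$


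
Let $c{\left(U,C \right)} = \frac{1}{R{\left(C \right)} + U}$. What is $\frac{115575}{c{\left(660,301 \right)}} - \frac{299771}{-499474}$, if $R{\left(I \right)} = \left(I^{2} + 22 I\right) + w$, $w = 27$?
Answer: $\frac{5652021936520271}{499474} \approx 1.1316 \cdot 10^{10}$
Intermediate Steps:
$R{\left(I \right)} = 27 + I^{2} + 22 I$ ($R{\left(I \right)} = \left(I^{2} + 22 I\right) + 27 = 27 + I^{2} + 22 I$)
$c{\left(U,C \right)} = \frac{1}{27 + U + C^{2} + 22 C}$ ($c{\left(U,C \right)} = \frac{1}{\left(27 + C^{2} + 22 C\right) + U} = \frac{1}{27 + U + C^{2} + 22 C}$)
$\frac{115575}{c{\left(660,301 \right)}} - \frac{299771}{-499474} = \frac{115575}{\frac{1}{27 + 660 + 301^{2} + 22 \cdot 301}} - \frac{299771}{-499474} = \frac{115575}{\frac{1}{27 + 660 + 90601 + 6622}} - - \frac{299771}{499474} = \frac{115575}{\frac{1}{97910}} + \frac{299771}{499474} = 115575 \frac{1}{\frac{1}{97910}} + \frac{299771}{499474} = 115575 \cdot 97910 + \frac{299771}{499474} = 11315948250 + \frac{299771}{499474} = \frac{5652021936520271}{499474}$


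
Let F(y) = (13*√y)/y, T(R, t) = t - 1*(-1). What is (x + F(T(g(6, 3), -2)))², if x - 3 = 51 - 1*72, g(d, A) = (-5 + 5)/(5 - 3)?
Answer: 155 + 468*I ≈ 155.0 + 468.0*I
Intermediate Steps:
g(d, A) = 0 (g(d, A) = 0/2 = 0*(½) = 0)
T(R, t) = 1 + t (T(R, t) = t + 1 = 1 + t)
F(y) = 13/√y
x = -18 (x = 3 + (51 - 1*72) = 3 + (51 - 72) = 3 - 21 = -18)
(x + F(T(g(6, 3), -2)))² = (-18 + 13/√(1 - 2))² = (-18 + 13/√(-1))² = (-18 + 13*(-I))² = (-18 - 13*I)²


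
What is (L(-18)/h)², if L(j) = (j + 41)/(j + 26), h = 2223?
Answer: 529/316270656 ≈ 1.6726e-6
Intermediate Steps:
L(j) = (41 + j)/(26 + j)
(L(-18)/h)² = (((41 - 18)/(26 - 18))/2223)² = ((23/8)*(1/2223))² = (23/17784)² = 529/316270656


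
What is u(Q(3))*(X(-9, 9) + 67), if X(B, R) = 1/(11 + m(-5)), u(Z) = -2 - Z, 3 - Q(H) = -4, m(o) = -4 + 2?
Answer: -604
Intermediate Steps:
m(o) = -2
Q(H) = 7 (Q(H) = 3 - 1*(-4) = 3 + 4 = 7)
X(B, R) = 1/9 (X(B, R) = 1/(11 - 2) = 1/9)
u(Q(3))*(X(-9, 9) + 67) = (-2 - 1*7)*(1/9 + 67) = (-2 - 7)*(604/9) = -9*604/9 = -604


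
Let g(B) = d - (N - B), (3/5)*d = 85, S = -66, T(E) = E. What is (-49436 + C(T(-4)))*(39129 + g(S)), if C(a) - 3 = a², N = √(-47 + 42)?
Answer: -5812131038/3 + 49417*I*√5 ≈ -1.9374e+9 + 1.105e+5*I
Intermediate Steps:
N = I*√5 (N = √(-5) = I*√5 ≈ 2.2361*I)
C(a) = 3 + a²
d = 425/3 (d = (5/3)*85 = 425/3 ≈ 141.67)
g(B) = 425/3 + B - I*√5 (g(B) = 425/3 - (I*√5 - B) = 425/3 - (-B + I*√5) = 425/3 + (B - I*√5) = 425/3 + B - I*√5)
(-49436 + C(T(-4)))*(39129 + g(S)) = (-49436 + (3 + (-4)²))*(39129 + (425/3 - 66 - I*√5)) = (-49436 + (3 + 16))*(39129 + (227/3 - I*√5)) = (-49436 + 19)*(117614/3 - I*√5) = -49417*(117614/3 - I*√5) = -5812131038/3 + 49417*I*√5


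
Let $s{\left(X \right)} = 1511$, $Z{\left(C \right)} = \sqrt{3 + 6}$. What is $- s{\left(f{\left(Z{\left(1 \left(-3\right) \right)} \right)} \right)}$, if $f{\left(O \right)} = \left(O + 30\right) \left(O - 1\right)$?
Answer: $-1511$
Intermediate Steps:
$Z{\left(C \right)} = 3$ ($Z{\left(C \right)} = \sqrt{9} = 3$)
$f{\left(O \right)} = \left(-1 + O\right) \left(30 + O\right)$ ($f{\left(O \right)} = \left(30 + O\right) \left(-1 + O\right) = \left(-1 + O\right) \left(30 + O\right)$)
$- s{\left(f{\left(Z{\left(1 \left(-3\right) \right)} \right)} \right)} = \left(-1\right) 1511 = -1511$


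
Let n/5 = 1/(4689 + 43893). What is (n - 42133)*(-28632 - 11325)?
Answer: 27262733035919/16194 ≈ 1.6835e+9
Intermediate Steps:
n = 5/48582 (n = 5/(4689 + 43893) = 5/48582 ≈ 0.00010292)
(n - 42133)*(-28632 - 11325) = (5/48582 - 42133)*(-28632 - 11325) = -2046905401/48582*(-39957) = 27262733035919/16194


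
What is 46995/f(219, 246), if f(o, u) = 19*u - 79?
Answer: 9399/919 ≈ 10.227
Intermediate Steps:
f(o, u) = -79 + 19*u
46995/f(219, 246) = 46995/(-79 + 19*246) = 46995/(-79 + 4674) = 46995/4595 = 46995*(1/4595) = 9399/919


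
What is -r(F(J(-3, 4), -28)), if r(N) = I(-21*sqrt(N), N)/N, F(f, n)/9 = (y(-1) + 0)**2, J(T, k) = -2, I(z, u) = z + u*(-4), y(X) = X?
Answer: 11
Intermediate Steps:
I(z, u) = z - 4*u
F(f, n) = 9 (F(f, n) = 9*(-1 + 0)**2 = 9*(-1)**2 = 9*1 = 9)
r(N) = (-21*sqrt(N) - 4*N)/N
-r(F(J(-3, 4), -28)) = -(-4 - 21/sqrt(9)) = -(-4 - 21*1/3) = -(-4 - 7) = -1*(-11) = 11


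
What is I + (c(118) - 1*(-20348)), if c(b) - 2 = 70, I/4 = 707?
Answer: 23248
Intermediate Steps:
I = 2828 (I = 4*707 = 2828)
c(b) = 72 (c(b) = 2 + 70 = 72)
I + (c(118) - 1*(-20348)) = 2828 + (72 - 1*(-20348)) = 2828 + (72 + 20348) = 2828 + 20420 = 23248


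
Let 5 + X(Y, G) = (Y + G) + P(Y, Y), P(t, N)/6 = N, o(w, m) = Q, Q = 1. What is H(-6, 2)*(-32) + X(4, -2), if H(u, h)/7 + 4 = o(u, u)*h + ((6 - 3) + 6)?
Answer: -1547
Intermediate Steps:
o(w, m) = 1
P(t, N) = 6*N
H(u, h) = 35 + 7*h (H(u, h) = -28 + 7*(1*h + ((6 - 3) + 6)) = -28 + 7*(h + (3 + 6)) = -28 + 7*(h + 9) = -28 + 7*(9 + h) = -28 + (63 + 7*h) = 35 + 7*h)
X(Y, G) = -5 + G + 7*Y (X(Y, G) = -5 + ((Y + G) + 6*Y) = -5 + ((G + Y) + 6*Y) = -5 + (G + 7*Y) = -5 + G + 7*Y)
H(-6, 2)*(-32) + X(4, -2) = (35 + 7*2)*(-32) + (-5 - 2 + 7*4) = (35 + 14)*(-32) + (-5 - 2 + 28) = 49*(-32) + 21 = -1568 + 21 = -1547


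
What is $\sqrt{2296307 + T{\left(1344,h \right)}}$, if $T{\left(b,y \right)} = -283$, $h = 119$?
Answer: $2 \sqrt{574006} \approx 1515.3$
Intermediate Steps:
$\sqrt{2296307 + T{\left(1344,h \right)}} = \sqrt{2296307 - 283} = \sqrt{2296024} = 2 \sqrt{574006}$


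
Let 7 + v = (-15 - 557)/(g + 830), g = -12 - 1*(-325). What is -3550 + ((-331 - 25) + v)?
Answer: -4473131/1143 ≈ -3913.5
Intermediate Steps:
g = 313 (g = -12 + 325 = 313)
v = -8573/1143 (v = -7 + (-15 - 557)/(313 + 830) = -7 - 572/1143 = -8573/1143 ≈ -7.5004)
-3550 + ((-331 - 25) + v) = -3550 + ((-331 - 25) - 8573/1143) = -3550 + (-356 - 8573/1143) = -3550 - 415481/1143 = -4473131/1143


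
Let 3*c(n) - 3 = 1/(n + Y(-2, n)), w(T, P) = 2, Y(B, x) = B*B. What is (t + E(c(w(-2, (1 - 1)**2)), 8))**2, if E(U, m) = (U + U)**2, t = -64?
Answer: 23261329/6561 ≈ 3545.4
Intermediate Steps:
Y(B, x) = B**2
c(n) = 1 + 1/(3*(4 + n)) (c(n) = 1 + 1/(3*(n + (-2)**2)) = 1 + 1/(3*(n + 4)) = 1 + 1/(3*(4 + n)))
E(U, m) = 4*U**2 (E(U, m) = (2*U)**2 = 4*U**2)
(t + E(c(w(-2, (1 - 1)**2)), 8))**2 = (-64 + 4*((13/3 + 2)/(4 + 2))**2)**2 = (-64 + 4*((19/3)/6)**2)**2 = (-64 + 4*((1/6)*(19/3))**2)**2 = (-64 + 4*(19/18)**2)**2 = (-64 + 4*(361/324))**2 = (-64 + 361/81)**2 = (-4823/81)**2 = 23261329/6561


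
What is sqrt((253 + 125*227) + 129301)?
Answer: sqrt(157929) ≈ 397.40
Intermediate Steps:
sqrt((253 + 125*227) + 129301) = sqrt((253 + 28375) + 129301) = sqrt(28628 + 129301) = sqrt(157929)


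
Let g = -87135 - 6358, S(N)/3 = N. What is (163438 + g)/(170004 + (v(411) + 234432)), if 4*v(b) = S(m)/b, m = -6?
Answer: 6388310/36938487 ≈ 0.17294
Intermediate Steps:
S(N) = 3*N
v(b) = -9/(2*b) (v(b) = ((3*(-6))/b)/4 = (-18/b)/4 = -9/(2*b))
g = -93493
(163438 + g)/(170004 + (v(411) + 234432)) = (163438 - 93493)/(170004 + (-9/2/411 + 234432)) = 69945/(170004 + (-9/2*1/411 + 234432)) = 69945/(170004 + (-3/274 + 234432)) = 69945/(170004 + 64234365/274) = 69945/(110815461/274) = 69945*(274/110815461) = 6388310/36938487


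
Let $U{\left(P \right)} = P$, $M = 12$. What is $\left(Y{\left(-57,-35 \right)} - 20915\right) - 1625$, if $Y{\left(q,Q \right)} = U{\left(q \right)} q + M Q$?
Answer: $-19711$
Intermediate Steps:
$Y{\left(q,Q \right)} = q^{2} + 12 Q$ ($Y{\left(q,Q \right)} = q q + 12 Q = q^{2} + 12 Q$)
$\left(Y{\left(-57,-35 \right)} - 20915\right) - 1625 = \left(\left(\left(-57\right)^{2} + 12 \left(-35\right)\right) - 20915\right) - 1625 = \left(\left(3249 - 420\right) - 20915\right) - 1625 = \left(2829 - 20915\right) - 1625 = -18086 - 1625 = -19711$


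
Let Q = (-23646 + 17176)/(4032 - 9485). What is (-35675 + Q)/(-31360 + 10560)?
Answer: 38905861/22684480 ≈ 1.7151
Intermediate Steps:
Q = 6470/5453 (Q = -6470/(-5453) = -6470*(-1/5453) = 6470/5453 ≈ 1.1865)
(-35675 + Q)/(-31360 + 10560) = (-35675 + 6470/5453)/(-31360 + 10560) = -194529305/5453/(-20800) = -194529305/5453*(-1/20800) = 38905861/22684480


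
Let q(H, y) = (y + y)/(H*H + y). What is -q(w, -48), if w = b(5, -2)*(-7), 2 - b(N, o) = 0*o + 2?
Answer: -2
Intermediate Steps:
b(N, o) = 0 (b(N, o) = 2 - (0*o + 2) = 2 - (0 + 2) = 2 - 1*2 = 2 - 2 = 0)
w = 0 (w = 0*(-7) = 0)
q(H, y) = 2*y/(y + H**2) (q(H, y) = (2*y)/(H**2 + y) = (2*y)/(y + H**2) = 2*y/(y + H**2))
-q(w, -48) = -2*(-48)/(-48 + 0**2) = -2*(-48)/(-48 + 0) = -2*(-48)/(-48) = -2*(-48)*(-1)/48 = -1*2 = -2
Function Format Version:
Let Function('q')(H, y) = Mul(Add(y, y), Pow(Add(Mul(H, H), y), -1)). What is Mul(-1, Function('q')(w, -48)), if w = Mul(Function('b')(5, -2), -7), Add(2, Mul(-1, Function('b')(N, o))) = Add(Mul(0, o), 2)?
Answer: -2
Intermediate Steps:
Function('b')(N, o) = 0 (Function('b')(N, o) = Add(2, Mul(-1, Add(Mul(0, o), 2))) = Add(2, Mul(-1, Add(0, 2))) = Add(2, Mul(-1, 2)) = Add(2, -2) = 0)
w = 0 (w = Mul(0, -7) = 0)
Function('q')(H, y) = Mul(2, y, Pow(Add(y, Pow(H, 2)), -1)) (Function('q')(H, y) = Mul(Mul(2, y), Pow(Add(Pow(H, 2), y), -1)) = Mul(Mul(2, y), Pow(Add(y, Pow(H, 2)), -1)) = Mul(2, y, Pow(Add(y, Pow(H, 2)), -1)))
Mul(-1, Function('q')(w, -48)) = Mul(-1, Mul(2, -48, Pow(Add(-48, Pow(0, 2)), -1))) = Mul(-1, Mul(2, -48, Pow(Add(-48, 0), -1))) = Mul(-1, Mul(2, -48, Pow(-48, -1))) = Mul(-1, Mul(2, -48, Rational(-1, 48))) = Mul(-1, 2) = -2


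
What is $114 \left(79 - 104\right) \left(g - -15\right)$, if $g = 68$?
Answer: $-236550$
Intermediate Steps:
$114 \left(79 - 104\right) \left(g - -15\right) = 114 \left(79 - 104\right) \left(68 - -15\right) = 114 \left(-25\right) \left(68 + 15\right) = \left(-2850\right) 83 = -236550$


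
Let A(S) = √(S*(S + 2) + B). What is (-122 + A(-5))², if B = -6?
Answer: 14161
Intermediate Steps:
A(S) = √(-6 + S*(2 + S)) (A(S) = √(S*(S + 2) - 6) = √(S*(2 + S) - 6) = √(-6 + S*(2 + S)))
(-122 + A(-5))² = (-122 + √(-6 + (-5)² + 2*(-5)))² = (-122 + √(-6 + 25 - 10))² = (-122 + √9)² = (-122 + 3)² = (-119)² = 14161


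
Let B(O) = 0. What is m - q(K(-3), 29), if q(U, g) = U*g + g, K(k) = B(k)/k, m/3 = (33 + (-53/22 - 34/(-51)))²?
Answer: 4213861/1452 ≈ 2902.1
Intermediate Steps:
m = 4255969/1452 (m = 3*(33 + (-53/22 - 34/(-51)))² = 3*(33 + (-53*1/22 - 34*(-1/51)))² = 3*(33 + (-53/22 + ⅔))² = 3*(33 - 115/66)² = 3*(2063/66)² = 3*(4255969/4356) = 4255969/1452 ≈ 2931.1)
K(k) = 0 (K(k) = 0/k = 0)
q(U, g) = g + U*g
m - q(K(-3), 29) = 4255969/1452 - 29*(1 + 0) = 4255969/1452 - 29 = 4213861/1452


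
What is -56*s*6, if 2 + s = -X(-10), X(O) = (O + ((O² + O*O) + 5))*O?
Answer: -654528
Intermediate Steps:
X(O) = O*(5 + O + 2*O²) (X(O) = (O + ((O² + O²) + 5))*O = (O + (2*O² + 5))*O = (O + (5 + 2*O²))*O = (5 + O + 2*O²)*O = O*(5 + O + 2*O²))
s = 1948 (s = -2 - (-10)*(5 - 10 + 2*(-10)²) = -2 - (-10)*(5 - 10 + 2*100) = -2 - (-10)*(5 - 10 + 200) = -2 - (-10)*195 = -2 - 1*(-1950) = -2 + 1950 = 1948)
-56*s*6 = -56*1948*6 = -109088*6 = -654528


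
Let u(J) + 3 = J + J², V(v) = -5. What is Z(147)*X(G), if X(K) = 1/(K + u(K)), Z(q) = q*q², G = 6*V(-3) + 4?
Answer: 117649/23 ≈ 5115.2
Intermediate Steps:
G = -26 (G = 6*(-5) + 4 = -30 + 4 = -26)
Z(q) = q³
u(J) = -3 + J + J² (u(J) = -3 + (J + J²) = -3 + J + J²)
X(K) = 1/(-3 + K² + 2*K) (X(K) = 1/(K + (-3 + K + K²)) = 1/(-3 + K² + 2*K))
Z(147)*X(G) = 147³/(-3 + (-26)² + 2*(-26)) = 3176523/(-3 + 676 - 52) = 3176523/621 = 3176523*(1/621) = 117649/23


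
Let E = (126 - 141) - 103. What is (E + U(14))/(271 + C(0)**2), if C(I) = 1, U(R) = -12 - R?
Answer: -9/17 ≈ -0.52941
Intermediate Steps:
E = -118 (E = -15 - 103 = -118)
(E + U(14))/(271 + C(0)**2) = (-118 + (-12 - 1*14))/(271 + 1**2) = (-118 + (-12 - 14))/(271 + 1) = (-118 - 26)/272 = -144*1/272 = -9/17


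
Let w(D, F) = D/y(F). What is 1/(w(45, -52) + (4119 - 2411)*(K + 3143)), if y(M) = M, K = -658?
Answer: 52/220707715 ≈ 2.3561e-7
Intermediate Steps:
w(D, F) = D/F
1/(w(45, -52) + (4119 - 2411)*(K + 3143)) = 1/(45/(-52) + (4119 - 2411)*(-658 + 3143)) = 1/(45*(-1/52) + 1708*2485) = 1/(-45/52 + 4244380) = 1/(220707715/52) = 52/220707715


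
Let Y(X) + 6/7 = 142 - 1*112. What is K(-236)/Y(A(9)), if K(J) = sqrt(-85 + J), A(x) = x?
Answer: 7*I*sqrt(321)/204 ≈ 0.61478*I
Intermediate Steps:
Y(X) = 204/7 (Y(X) = -6/7 + (142 - 1*112) = -6/7 + (142 - 112) = -6/7 + 30 = 204/7)
K(-236)/Y(A(9)) = sqrt(-85 - 236)/(204/7) = sqrt(-321)*(7/204) = (I*sqrt(321))*(7/204) = 7*I*sqrt(321)/204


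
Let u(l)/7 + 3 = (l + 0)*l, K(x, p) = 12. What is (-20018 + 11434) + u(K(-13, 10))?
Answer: -7597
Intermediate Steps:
u(l) = -21 + 7*l**2 (u(l) = -21 + 7*((l + 0)*l) = -21 + 7*(l*l) = -21 + 7*l**2)
(-20018 + 11434) + u(K(-13, 10)) = (-20018 + 11434) + (-21 + 7*12**2) = -8584 + (-21 + 7*144) = -8584 + (-21 + 1008) = -8584 + 987 = -7597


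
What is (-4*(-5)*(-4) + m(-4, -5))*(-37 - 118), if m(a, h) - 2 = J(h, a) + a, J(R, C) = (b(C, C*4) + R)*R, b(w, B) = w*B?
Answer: 58435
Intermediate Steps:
b(w, B) = B*w
J(R, C) = R*(R + 4*C²) (J(R, C) = ((C*4)*C + R)*R = ((4*C)*C + R)*R = (4*C² + R)*R = (R + 4*C²)*R = R*(R + 4*C²))
m(a, h) = 2 + a + h*(h + 4*a²) (m(a, h) = 2 + (h*(h + 4*a²) + a) = 2 + (a + h*(h + 4*a²)) = 2 + a + h*(h + 4*a²))
(-4*(-5)*(-4) + m(-4, -5))*(-37 - 118) = (-4*(-5)*(-4) + (2 - 4 - 5*(-5 + 4*(-4)²)))*(-37 - 118) = (20*(-4) + (2 - 4 - 5*(-5 + 4*16)))*(-155) = (-80 + (2 - 4 - 5*(-5 + 64)))*(-155) = (-80 + (2 - 4 - 5*59))*(-155) = (-80 + (2 - 4 - 295))*(-155) = (-80 - 297)*(-155) = -377*(-155) = 58435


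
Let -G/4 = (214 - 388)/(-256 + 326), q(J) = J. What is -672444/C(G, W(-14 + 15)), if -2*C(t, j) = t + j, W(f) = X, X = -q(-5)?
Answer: 47071080/523 ≈ 90002.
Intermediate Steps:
G = 348/35 (G = -4*(214 - 388)/(-256 + 326) = -(-696)/70 = -4*(-87/35) = 348/35 ≈ 9.9429)
X = 5 (X = -1*(-5) = 5)
W(f) = 5
C(t, j) = -j/2 - t/2 (C(t, j) = -(t + j)/2 = -(j + t)/2 = -j/2 - t/2)
-672444/C(G, W(-14 + 15)) = -672444/(-½*5 - ½*348/35) = -672444/(-5/2 - 174/35) = -672444/(-523/70) = -672444*(-70/523) = 47071080/523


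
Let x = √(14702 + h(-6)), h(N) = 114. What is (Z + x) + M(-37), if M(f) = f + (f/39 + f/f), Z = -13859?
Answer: -541942/39 + 4*√926 ≈ -13774.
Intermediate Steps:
M(f) = 1 + 40*f/39 (M(f) = f + (f*(1/39) + 1) = f + (f/39 + 1) = f + (1 + f/39) = 1 + 40*f/39)
x = 4*√926 (x = √(14702 + 114) = √14816 = 4*√926 ≈ 121.72)
(Z + x) + M(-37) = (-13859 + 4*√926) + (1 + (40/39)*(-37)) = (-13859 + 4*√926) + (1 - 1480/39) = (-13859 + 4*√926) - 1441/39 = -541942/39 + 4*√926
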